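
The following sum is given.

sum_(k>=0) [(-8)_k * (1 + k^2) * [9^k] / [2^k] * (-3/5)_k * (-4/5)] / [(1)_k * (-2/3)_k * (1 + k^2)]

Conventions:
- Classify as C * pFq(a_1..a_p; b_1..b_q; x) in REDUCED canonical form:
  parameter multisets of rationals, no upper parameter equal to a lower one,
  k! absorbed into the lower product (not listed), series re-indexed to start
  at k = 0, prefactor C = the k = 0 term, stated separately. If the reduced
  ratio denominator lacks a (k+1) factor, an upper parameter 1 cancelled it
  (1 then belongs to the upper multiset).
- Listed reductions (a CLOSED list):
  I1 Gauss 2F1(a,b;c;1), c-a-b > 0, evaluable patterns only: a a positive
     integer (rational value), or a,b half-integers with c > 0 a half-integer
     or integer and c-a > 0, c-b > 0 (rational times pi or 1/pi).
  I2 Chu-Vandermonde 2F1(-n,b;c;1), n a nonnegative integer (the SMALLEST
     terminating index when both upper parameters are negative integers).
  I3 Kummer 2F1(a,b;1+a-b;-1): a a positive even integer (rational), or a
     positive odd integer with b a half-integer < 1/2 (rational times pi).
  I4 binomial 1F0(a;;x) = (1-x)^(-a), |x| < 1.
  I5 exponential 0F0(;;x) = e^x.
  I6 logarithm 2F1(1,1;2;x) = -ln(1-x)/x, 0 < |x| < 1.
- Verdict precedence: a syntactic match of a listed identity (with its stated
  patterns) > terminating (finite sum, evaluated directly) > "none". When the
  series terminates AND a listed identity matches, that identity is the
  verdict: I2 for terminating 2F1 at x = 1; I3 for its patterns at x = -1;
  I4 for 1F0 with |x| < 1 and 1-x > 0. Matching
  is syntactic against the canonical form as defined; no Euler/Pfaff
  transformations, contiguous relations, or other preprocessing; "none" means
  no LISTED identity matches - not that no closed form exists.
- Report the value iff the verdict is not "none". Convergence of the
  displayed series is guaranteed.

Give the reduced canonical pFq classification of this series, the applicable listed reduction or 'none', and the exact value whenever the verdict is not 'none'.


With C = -4/5: the canonical form is 2F1(-8, -3/5; -2/3; 9/2). Verdict: terminating (-8 upstairs). 9 nonzero terms in all; added directly. Exact value: -3508128598373957/154375000000.

First insight: t_0 = -4/5 here, and striking the common factor k^2 + 1 reduces the term (C = -4/5, x = 9/2).
Ratio: r(k) = (9/2) * (k-8) (k-3/5) / [(k-2/3) (k+1)] - rational in k, leading ratio (9/2); with t_0 = -4/5, classification follows.


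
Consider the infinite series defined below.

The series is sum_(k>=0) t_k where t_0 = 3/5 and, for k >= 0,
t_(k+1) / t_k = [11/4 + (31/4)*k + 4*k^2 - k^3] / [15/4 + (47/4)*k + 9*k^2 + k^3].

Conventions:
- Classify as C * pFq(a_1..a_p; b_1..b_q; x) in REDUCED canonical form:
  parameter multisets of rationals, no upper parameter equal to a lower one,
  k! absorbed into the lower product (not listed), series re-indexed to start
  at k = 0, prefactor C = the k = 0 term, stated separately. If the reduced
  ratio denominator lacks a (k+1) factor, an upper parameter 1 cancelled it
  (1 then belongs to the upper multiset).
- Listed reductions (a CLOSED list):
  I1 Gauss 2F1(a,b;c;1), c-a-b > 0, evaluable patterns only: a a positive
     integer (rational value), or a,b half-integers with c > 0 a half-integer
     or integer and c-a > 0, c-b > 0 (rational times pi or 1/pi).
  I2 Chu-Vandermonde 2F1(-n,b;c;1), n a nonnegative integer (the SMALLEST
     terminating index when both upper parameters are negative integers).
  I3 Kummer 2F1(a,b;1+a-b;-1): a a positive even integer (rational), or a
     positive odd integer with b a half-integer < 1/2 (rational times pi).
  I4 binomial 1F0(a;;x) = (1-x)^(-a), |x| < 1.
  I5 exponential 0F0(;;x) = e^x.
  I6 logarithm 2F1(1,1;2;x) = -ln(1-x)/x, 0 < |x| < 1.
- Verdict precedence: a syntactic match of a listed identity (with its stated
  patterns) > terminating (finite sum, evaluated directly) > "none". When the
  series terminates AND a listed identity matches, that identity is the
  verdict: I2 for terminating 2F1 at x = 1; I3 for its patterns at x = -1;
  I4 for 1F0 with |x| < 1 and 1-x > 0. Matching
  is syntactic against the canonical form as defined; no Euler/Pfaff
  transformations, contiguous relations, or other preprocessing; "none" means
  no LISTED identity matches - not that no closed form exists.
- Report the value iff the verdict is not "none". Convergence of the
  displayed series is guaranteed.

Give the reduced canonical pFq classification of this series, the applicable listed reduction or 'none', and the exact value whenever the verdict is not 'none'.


Prefactor 3/5, argument -1: 2F1 with upper {-11/2, 1} over lower {15/2}. Verdict at x = -1: Kummer's theorem (I3) matches (x = -1; c = 15/2 equals 1+a-b for upper {-11/2, 1}: listed pattern). Exact value: (9009/20480) * pi.

Key step: with t_0 = 3/5, cancel k + 1/2 from the displayed ratio first; then C = 3/5.
Term ratio: r(k) = (-1) * (k-11/2) (k+1) / [(k+15/2) (k+1)] - rational in k, leading ratio (-1); with t_0 = 3/5, classification follows.


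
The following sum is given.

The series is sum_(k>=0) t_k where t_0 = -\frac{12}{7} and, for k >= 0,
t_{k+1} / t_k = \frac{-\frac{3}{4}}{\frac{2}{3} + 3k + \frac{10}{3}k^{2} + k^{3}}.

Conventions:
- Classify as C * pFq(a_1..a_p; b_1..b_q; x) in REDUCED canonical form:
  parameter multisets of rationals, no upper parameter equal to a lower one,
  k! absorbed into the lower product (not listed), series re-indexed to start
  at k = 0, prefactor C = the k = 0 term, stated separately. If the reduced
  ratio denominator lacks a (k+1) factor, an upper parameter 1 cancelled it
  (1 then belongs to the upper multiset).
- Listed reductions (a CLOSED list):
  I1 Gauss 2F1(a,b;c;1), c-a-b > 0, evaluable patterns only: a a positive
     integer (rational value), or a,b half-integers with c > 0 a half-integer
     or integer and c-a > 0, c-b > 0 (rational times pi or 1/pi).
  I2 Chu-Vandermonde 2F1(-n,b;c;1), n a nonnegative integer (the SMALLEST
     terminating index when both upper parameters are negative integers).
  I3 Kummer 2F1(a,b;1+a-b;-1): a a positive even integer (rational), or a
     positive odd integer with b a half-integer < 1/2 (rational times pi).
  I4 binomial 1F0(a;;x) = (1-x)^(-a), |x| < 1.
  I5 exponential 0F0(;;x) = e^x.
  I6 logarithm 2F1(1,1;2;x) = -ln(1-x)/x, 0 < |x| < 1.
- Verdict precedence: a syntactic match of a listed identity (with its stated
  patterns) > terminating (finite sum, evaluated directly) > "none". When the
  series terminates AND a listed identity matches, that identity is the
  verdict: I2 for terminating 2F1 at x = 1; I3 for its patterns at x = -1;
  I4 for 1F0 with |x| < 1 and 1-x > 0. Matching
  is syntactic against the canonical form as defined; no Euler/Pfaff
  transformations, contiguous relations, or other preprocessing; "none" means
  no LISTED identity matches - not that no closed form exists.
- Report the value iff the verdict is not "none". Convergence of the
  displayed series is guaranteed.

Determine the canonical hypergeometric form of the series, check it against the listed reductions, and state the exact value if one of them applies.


Reduced: x = -\frac{3}{4}, 0F2, upper = {-}, lower = {\frac{1}{3}, 2}, C = -\frac{12}{7}. Verdict: none here - no I1-I6 shape fits x = -\frac{3}{4} with lower {\frac{1}{3}, 2}.

Structural cue: t_0 = -\frac{12}{7} here, and the expanded ratio factors over Q; C = -12/7, x = -3/4, roots give parameters.
Consecutive-term ratio: r(k) = -\frac{3}{4} * 1 / [(k+\frac{1}{3}) (k+2) (k+1)] - rational in k, leading ratio -\frac{3}{4}; with t_0 = -\frac{12}{7}, classification follows.


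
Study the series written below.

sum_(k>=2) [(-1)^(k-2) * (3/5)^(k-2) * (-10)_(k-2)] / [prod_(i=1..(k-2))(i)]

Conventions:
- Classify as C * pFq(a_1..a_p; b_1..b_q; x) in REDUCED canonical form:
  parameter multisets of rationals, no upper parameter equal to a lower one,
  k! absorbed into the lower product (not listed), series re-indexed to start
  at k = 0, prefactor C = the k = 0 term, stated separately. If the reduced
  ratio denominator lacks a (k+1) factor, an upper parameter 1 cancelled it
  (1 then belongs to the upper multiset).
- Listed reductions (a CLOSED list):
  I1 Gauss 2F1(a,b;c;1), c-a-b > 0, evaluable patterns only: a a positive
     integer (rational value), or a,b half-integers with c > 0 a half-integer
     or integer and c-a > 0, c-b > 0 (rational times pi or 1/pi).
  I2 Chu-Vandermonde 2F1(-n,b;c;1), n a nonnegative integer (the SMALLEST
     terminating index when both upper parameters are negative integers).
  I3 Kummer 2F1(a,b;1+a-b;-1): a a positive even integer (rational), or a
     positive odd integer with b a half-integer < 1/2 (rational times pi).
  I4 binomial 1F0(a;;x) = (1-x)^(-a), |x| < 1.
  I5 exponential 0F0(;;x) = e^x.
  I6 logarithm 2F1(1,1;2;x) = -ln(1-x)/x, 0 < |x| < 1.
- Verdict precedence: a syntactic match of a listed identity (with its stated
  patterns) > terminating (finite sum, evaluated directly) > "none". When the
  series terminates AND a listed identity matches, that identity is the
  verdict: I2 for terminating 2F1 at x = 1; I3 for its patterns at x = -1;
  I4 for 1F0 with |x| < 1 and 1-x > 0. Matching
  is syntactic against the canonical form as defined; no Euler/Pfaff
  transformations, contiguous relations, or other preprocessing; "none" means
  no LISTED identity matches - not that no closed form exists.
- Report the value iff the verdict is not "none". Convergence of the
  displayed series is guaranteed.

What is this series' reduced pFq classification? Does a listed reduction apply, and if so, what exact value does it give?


Key observation: with t_0 = 1, the product of the first k integers (C = 1) is k!.
Ratio: r(k) = (-3/5) * (k-10) / [(k+1)] - rational; roots negated = parameters, x = (-3/5), C = 1.

Prefactor 1, argument -3/5: 1F0 with upper {-10} over lower {-}. Verdict: the I4 binomial reduction matches (the 1F0 binomial series: exponent 10, x = -3/5). Hence: 1073741824/9765625.


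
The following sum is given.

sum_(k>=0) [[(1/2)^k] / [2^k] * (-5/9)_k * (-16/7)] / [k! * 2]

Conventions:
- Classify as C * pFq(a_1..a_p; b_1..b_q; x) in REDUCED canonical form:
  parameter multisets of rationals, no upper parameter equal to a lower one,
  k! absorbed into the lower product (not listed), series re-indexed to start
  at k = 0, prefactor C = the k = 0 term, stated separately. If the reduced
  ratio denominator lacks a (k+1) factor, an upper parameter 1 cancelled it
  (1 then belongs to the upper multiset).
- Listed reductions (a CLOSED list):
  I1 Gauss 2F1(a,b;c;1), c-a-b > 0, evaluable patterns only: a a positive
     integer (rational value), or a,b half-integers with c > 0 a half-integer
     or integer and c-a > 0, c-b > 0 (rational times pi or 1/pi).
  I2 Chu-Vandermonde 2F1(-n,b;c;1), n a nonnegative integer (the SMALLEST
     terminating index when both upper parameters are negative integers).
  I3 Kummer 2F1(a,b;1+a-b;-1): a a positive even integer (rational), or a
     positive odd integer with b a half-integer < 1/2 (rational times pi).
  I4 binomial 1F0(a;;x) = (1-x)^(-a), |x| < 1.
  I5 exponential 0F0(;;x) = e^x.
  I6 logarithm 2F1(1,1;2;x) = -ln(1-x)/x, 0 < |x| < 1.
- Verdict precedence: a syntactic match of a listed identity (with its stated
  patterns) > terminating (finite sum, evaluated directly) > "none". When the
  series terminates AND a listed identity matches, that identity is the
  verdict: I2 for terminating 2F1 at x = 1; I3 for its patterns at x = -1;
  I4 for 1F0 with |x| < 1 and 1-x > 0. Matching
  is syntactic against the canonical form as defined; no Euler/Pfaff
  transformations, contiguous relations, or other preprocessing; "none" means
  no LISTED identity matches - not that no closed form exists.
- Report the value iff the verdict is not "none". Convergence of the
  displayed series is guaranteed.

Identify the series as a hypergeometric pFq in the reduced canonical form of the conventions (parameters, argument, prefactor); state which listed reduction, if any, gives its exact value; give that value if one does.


Canonical form: C = -8/7 times 1F0 with upper {-5/9}, lower {-}, x = 1/4. Verdict (x = 1/4): the I4 binomial reduction applies (the 1F0 binomial series: exponent 5/9, x = 1/4). Its exact value is (-8/7) * (3/4)^(5/9).

Key observation: from the first term -8/7: the constant factors (C = -8/7, x = 1/4) combine into one prefactor.
Consecutive-term ratio: r(k) = (1/4) * (k-5/9) / [(k+1)] ; factor over Q: parameters, x = (1/4), and C = -8/7.


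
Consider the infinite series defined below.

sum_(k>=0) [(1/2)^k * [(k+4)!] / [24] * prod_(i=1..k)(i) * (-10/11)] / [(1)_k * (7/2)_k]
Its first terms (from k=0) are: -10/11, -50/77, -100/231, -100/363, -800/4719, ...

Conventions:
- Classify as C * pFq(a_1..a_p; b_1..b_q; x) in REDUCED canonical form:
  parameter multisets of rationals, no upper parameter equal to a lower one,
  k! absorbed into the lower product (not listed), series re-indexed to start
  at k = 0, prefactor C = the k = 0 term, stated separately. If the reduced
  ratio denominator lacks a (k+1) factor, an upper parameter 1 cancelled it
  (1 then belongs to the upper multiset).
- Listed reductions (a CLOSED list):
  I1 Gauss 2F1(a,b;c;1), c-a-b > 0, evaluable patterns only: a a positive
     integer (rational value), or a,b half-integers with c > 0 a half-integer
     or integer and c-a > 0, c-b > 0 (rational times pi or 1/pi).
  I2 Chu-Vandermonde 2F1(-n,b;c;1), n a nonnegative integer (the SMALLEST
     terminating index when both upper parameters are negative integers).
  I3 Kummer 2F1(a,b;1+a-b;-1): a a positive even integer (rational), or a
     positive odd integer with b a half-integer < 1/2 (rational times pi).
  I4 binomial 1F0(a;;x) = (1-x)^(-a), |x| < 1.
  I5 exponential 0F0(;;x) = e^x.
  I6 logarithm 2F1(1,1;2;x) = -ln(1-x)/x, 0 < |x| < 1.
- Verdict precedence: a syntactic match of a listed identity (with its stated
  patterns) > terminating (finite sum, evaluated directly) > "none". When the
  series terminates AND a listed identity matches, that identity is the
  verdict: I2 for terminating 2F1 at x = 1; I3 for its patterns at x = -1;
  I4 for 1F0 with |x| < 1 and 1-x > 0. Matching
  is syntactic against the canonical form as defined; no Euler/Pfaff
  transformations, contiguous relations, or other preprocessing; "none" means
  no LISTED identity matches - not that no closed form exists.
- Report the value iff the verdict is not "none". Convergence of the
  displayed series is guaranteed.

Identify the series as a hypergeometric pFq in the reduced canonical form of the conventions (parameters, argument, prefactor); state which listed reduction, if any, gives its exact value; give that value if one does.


x = 1/2 here; the reduced form reads 2F1, upper {1, 5}, lower {7/2}, C = -10/11. Verdict: no listed reduction: x = 1/2 and upper {1, 5} fail every I1-I6 pattern.

Key observation: t_0 being -10/11, the factorial ratio (C = -10/11, x = 1/2) (k+a-1)!/(a-1)! is a rising factorial (a)_k.
Adjacent-term ratio: r(k) = (1/2) * (k+1) (k+5) / [(k+7/2) (k+1)] ; factor over Q: parameters, x = (1/2), and C = -10/11.


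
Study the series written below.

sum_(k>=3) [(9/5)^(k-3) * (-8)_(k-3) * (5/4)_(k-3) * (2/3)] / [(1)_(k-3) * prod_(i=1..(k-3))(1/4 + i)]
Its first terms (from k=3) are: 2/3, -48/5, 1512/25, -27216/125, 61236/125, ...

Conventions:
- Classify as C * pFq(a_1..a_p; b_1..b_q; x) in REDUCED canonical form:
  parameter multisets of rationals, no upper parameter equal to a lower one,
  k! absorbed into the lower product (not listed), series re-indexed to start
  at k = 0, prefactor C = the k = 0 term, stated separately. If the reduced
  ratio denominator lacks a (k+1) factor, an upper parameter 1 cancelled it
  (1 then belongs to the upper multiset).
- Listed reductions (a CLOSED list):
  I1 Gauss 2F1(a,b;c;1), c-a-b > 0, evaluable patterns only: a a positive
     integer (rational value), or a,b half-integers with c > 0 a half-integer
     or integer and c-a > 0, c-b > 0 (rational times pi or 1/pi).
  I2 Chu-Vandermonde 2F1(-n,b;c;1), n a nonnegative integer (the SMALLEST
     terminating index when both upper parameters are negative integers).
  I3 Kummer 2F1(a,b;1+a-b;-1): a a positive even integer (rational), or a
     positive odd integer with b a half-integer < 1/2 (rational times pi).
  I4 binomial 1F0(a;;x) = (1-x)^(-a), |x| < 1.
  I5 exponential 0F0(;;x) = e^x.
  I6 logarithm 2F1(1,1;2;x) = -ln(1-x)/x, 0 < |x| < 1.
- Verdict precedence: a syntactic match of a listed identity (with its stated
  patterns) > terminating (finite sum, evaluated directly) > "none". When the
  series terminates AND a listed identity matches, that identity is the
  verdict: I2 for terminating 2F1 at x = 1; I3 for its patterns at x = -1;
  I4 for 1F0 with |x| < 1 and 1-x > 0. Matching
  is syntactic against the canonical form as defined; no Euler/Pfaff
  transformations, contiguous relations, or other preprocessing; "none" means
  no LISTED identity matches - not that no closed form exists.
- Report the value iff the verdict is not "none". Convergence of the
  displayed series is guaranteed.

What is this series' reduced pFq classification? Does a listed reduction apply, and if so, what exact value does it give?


x = 9/5 here; the reduced form reads 1F0, upper {-8}, lower {-}, C = 2/3. Verdict: terminating at k = 8: the factor (-8)_k kills every later term; summing the 9 survivors is exact. Exact value: 131072/1171875.

Structural cue: t_0 being 2/3, the lower running product (C = 2/3, x = 9/5) is a rising factorial.
Ratio: r(k) = (9/5) * (k-8) / [(k+1)] - rational; roots negated = parameters, x = (9/5), C = 2/3.


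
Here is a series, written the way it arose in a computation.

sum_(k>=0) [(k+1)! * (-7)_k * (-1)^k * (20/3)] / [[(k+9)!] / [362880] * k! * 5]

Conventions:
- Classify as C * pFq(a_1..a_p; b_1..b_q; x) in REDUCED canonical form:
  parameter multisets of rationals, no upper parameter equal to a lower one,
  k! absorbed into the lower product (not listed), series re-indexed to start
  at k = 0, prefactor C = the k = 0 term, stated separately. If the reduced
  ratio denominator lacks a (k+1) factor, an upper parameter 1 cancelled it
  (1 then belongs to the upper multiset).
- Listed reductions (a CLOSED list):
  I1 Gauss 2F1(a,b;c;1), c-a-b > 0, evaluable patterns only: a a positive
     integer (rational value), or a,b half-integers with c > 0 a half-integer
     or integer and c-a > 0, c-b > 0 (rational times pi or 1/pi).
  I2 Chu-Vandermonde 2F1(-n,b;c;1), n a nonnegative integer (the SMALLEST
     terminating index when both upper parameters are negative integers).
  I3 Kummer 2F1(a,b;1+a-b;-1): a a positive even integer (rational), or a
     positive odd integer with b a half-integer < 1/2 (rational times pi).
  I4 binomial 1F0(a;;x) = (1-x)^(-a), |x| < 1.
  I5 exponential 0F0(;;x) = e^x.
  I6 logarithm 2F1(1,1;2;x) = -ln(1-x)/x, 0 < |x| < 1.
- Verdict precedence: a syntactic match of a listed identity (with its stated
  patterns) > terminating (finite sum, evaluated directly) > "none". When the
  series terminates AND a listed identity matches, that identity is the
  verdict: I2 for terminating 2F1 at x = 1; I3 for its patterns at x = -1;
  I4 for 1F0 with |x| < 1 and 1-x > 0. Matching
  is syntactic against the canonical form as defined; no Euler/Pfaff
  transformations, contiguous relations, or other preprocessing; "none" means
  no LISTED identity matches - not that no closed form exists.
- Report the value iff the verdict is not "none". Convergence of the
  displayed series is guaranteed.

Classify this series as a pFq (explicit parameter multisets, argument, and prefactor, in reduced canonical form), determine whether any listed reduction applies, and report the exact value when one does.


With C = 4/3: the canonical form is 2F1(-7, 2; 10; -1). Verdict: Kummer (I3) fires (x = -1; c = 10 equals 1+a-b for upper {-7, 2}: listed pattern). Sum: 6.

Key observation: from the first term 4/3: the constant factors (C = 4/3) combine into one prefactor.
Ratio: r(k) = (-1) * (k-7) (k+2) / [(k+10) (k+1)] - rational in k. x = (-1); t_0 = 4/3; negate the roots.


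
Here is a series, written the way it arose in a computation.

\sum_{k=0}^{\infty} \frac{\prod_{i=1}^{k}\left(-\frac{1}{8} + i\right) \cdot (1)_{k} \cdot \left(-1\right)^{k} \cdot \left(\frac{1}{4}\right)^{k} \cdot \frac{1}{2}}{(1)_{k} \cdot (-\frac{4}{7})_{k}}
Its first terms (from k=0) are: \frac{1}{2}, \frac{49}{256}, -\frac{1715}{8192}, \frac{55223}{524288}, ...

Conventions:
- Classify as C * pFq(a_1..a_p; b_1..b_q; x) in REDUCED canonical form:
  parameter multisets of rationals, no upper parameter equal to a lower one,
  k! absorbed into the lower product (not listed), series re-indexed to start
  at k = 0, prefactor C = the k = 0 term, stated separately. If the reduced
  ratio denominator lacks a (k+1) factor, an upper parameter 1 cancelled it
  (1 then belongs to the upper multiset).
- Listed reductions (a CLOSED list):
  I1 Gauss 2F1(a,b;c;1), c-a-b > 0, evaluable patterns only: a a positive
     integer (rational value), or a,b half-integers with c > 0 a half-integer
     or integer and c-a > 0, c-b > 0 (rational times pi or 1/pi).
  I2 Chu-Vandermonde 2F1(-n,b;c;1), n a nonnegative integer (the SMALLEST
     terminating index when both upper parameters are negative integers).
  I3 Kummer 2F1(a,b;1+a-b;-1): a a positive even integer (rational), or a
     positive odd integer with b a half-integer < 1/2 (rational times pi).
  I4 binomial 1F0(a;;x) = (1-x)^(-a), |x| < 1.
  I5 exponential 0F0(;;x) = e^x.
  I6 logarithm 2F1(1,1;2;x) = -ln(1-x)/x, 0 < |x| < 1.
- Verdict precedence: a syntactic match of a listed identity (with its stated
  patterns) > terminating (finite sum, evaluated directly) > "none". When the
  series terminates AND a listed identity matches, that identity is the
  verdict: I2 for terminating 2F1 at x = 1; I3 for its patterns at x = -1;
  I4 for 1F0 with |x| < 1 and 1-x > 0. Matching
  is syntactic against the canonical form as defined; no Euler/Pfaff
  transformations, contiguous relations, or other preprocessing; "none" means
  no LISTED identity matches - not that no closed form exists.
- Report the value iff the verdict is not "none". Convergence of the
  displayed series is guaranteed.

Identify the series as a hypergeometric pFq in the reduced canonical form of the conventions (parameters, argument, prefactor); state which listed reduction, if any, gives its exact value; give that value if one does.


At argument -\frac{1}{4}: a 2F1 with upper {\frac{7}{8}, 1}, lower {-\frac{4}{7}}, scaled by C = \frac{1}{2}. Verdict: none - at argument -\frac{1}{4} the multisets {\frac{7}{8}, 1} ; {-\frac{4}{7}} match no listed identity.

Key observation: with t_0 = \frac{1}{2}, the (-1)^k factor (C = 1/2, x = -1/4) folds into the argument's sign.
Term ratio: r(k) = -\frac{1}{4} * (k+\frac{7}{8}) (k+1) / [(k-\frac{4}{7}) (k+1)] ; factor over Q: parameters, x = -\frac{1}{4}, and C = \frac{1}{2}.


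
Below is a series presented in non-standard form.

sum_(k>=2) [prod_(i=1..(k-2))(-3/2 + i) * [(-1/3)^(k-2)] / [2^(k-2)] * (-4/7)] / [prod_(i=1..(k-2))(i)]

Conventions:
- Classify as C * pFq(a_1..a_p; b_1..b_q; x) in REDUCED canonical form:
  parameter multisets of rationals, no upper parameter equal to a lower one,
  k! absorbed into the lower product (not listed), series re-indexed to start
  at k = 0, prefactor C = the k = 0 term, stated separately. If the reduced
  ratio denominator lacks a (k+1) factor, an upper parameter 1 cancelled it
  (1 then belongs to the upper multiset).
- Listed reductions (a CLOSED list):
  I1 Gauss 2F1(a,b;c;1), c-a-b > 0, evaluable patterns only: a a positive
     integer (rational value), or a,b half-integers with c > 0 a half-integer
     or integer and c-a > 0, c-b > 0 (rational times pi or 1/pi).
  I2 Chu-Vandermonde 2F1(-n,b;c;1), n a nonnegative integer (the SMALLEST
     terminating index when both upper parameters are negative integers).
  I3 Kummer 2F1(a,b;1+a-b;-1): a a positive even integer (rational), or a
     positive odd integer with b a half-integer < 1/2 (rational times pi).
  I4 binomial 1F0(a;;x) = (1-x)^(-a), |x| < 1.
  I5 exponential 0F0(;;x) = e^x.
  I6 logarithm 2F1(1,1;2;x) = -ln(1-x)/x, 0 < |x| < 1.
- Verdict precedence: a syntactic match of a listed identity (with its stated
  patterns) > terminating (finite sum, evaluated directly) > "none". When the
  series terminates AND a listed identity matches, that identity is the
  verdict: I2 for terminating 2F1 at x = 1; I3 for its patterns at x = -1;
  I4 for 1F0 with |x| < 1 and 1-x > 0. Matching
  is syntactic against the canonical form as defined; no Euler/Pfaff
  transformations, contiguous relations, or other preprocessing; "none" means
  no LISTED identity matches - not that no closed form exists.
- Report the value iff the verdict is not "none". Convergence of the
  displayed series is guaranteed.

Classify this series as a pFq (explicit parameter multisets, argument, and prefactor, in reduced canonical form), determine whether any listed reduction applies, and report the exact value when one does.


The tell: t_0 being -4/7, the two k-th powers (prefactor -4/7) combine into one argument.
Adjacent-term ratio: r(k) = (-1/6) * (k-1/2) / [(k+1)] - poly over poly, x = (-1/6) from leading terms; C = -4/7 at k = 0.

Prefactor -4/7, argument -1/6: 1F0 with upper {-1/2} over lower {-}. Verdict: this is the I4 binomial reduction (the 1F0 binomial series: exponent 1/2, x = -1/6). Exact value: (-4/7) * (7/6)^(1/2).


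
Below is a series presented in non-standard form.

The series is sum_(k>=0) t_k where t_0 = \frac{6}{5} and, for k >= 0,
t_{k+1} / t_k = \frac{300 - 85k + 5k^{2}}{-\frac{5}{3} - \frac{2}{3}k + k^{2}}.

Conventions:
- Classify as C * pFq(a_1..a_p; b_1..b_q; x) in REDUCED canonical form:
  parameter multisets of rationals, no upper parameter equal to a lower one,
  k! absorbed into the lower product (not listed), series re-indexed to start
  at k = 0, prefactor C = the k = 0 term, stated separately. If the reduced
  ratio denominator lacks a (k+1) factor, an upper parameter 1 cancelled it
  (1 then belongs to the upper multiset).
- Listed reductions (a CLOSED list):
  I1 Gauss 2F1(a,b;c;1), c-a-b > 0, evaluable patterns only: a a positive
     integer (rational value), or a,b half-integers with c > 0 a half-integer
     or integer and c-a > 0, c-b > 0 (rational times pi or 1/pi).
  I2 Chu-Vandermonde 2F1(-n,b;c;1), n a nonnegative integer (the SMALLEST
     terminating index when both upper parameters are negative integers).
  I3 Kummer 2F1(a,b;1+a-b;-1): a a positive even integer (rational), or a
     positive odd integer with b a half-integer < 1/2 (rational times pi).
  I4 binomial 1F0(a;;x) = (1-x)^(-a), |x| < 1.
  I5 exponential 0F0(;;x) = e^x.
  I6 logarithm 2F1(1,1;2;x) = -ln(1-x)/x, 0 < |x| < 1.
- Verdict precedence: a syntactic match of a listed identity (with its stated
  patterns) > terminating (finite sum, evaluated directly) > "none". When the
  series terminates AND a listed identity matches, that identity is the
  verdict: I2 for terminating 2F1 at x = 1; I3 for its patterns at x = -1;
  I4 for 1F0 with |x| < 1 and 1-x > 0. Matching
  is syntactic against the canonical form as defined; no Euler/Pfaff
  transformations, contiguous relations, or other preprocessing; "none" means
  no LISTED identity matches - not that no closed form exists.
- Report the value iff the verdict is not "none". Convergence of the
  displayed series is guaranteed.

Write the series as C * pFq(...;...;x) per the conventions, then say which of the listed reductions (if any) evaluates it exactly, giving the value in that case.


Classification (C = \frac{6}{5}): 2F1 with upper {-12, -5}, lower {-\frac{5}{3}}, argument x = 5. Verdict: terminating. With -5 upstairs the series is a 6-term polynomial sum; evaluated term by term. Hence: \frac{14171481132}{35}.

Key step: with t_0 = \frac{6}{5}, factor the ratio over Q (prefactor 6/5): negated roots = parameters.
Term ratio: r(k) = 5 * (k-12) (k-5) / [(k-\frac{5}{3}) (k+1)] - rational in k, leading ratio 5; with t_0 = \frac{6}{5}, classification follows.


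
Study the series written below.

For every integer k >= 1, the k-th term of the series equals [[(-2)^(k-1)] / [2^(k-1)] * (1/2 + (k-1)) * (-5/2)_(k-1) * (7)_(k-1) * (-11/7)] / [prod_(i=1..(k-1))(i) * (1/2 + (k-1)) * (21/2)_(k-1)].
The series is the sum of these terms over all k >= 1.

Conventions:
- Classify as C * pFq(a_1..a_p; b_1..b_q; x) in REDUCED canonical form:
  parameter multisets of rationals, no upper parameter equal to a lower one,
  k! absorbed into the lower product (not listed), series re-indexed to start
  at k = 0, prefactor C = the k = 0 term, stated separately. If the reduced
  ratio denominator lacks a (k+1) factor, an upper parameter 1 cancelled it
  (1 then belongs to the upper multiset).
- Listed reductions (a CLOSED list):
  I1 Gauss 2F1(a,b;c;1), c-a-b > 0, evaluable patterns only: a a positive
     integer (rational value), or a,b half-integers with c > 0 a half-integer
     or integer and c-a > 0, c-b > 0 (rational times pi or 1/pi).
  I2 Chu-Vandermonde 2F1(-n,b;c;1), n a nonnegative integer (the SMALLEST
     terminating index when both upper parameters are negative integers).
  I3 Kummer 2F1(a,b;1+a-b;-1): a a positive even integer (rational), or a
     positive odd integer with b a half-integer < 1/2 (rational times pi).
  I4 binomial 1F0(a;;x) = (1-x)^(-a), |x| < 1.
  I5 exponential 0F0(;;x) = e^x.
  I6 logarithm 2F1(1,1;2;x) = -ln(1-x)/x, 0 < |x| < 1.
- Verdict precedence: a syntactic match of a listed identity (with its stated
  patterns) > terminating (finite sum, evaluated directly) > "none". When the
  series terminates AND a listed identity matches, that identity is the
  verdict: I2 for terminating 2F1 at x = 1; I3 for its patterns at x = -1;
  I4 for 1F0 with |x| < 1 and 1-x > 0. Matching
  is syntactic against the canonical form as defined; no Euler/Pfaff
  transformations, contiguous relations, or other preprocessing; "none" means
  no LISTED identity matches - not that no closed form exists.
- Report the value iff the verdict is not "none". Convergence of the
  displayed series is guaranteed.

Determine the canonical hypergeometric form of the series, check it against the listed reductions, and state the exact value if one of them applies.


Key step: x = (-1) and the two k-th powers (prefactor -11/7) combine into one argument.
Term ratio: r(k) = (-1) * (k-5/2) (k+7) / [(k+21/2) (k+1)] - rational; roots negated = parameters, x = (-1), C = -11/7.

Classification (C = -11/7): 2F1 with upper {-5/2, 7}, lower {21/2}, argument x = -1. Verdict: the Kummer evaluation I3 fires (x = -1; c = 21/2 equals 1+a-b for upper {-5/2, 7}: listed pattern). Value: (-7621185/4194304) * pi.


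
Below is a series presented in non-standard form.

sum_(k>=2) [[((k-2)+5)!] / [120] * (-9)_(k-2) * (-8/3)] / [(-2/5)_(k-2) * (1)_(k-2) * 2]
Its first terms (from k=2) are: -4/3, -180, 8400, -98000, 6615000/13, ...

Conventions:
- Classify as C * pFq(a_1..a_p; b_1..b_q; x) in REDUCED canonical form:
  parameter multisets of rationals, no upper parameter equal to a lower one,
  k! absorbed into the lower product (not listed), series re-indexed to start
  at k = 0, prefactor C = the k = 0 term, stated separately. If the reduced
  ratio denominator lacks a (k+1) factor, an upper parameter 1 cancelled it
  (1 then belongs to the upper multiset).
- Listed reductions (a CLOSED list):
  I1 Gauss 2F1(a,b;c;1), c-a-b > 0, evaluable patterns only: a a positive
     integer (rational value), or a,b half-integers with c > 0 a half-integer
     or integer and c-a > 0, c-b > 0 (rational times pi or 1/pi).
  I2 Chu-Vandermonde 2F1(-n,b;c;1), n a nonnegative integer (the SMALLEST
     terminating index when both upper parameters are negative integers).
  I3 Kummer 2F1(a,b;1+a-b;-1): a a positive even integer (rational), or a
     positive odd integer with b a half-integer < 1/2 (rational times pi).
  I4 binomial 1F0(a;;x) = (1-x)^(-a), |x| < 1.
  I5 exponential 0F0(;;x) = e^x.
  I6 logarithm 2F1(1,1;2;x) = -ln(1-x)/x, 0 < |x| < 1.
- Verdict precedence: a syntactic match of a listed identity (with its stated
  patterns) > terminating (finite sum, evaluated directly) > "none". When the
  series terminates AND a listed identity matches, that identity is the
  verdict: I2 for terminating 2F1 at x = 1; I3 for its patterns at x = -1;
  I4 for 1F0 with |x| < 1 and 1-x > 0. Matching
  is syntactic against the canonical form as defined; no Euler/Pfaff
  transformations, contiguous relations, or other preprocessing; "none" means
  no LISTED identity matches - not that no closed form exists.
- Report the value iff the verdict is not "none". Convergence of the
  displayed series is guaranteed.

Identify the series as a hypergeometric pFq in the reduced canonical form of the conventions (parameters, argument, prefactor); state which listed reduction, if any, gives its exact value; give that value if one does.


This is -4/3 * 2F1(-9, 6; -2/5; 1) in reduced canonical form. Verdict (x = 1): Vandermonde's identity (I2) applies (terminating 2F1 at x = 1 with n = 9, b = 6, c = -2/5). Value: -1088/5681.

The tell: from the first term -4/3: the constant factors (prefactor -4/3) combine into one prefactor.
Adjacent-term ratio: r(k) = 1 * (k-9) (k+6) / [(k-2/5) (k+1)] - rational in k. x = 1; t_0 = -4/3; negate the roots.


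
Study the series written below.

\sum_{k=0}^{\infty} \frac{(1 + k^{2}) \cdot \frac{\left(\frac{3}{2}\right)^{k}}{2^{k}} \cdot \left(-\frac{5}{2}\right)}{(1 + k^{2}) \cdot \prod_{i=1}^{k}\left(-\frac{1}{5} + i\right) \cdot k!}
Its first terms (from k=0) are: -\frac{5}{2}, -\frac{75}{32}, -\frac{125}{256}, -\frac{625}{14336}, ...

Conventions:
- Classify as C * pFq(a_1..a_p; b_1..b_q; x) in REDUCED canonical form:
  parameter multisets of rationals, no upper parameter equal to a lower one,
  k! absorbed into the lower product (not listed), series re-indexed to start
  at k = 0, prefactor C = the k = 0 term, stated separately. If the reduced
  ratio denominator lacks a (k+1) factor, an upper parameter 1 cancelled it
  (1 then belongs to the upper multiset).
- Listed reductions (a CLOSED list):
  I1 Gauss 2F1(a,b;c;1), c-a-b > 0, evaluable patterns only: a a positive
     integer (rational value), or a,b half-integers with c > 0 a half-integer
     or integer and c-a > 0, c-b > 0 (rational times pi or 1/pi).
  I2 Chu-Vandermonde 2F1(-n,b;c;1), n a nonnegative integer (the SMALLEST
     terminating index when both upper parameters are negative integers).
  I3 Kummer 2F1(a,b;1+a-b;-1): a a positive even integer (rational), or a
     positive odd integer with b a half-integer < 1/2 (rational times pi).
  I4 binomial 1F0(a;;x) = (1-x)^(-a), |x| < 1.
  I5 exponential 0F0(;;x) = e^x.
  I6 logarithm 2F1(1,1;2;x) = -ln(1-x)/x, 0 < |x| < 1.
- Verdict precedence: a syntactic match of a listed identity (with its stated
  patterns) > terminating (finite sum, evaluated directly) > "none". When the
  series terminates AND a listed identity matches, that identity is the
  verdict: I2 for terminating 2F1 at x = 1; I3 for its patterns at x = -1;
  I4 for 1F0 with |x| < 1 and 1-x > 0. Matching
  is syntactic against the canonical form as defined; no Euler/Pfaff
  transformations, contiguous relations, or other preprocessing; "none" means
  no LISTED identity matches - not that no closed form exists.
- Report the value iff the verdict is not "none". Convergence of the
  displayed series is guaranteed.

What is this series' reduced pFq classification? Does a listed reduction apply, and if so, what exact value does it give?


Classification (C = -\frac{5}{2}): 0F1 with upper {-}, lower {\frac{4}{5}}, argument x = \frac{3}{4}. Verdict: no listed reduction: x = \frac{3}{4} and upper {-} fail every I1-I6 pattern.

Key observation: t_0 being -\frac{5}{2}, the factor k^2 + 1 cancels (top and bottom), leaving C = -5/2, x = 3/4.
Ratio: r(k) = \frac{3}{4} * 1 / [(k+\frac{4}{5}) (k+1)] - rational in k. x = \frac{3}{4}; t_0 = -\frac{5}{2}; negate the roots.


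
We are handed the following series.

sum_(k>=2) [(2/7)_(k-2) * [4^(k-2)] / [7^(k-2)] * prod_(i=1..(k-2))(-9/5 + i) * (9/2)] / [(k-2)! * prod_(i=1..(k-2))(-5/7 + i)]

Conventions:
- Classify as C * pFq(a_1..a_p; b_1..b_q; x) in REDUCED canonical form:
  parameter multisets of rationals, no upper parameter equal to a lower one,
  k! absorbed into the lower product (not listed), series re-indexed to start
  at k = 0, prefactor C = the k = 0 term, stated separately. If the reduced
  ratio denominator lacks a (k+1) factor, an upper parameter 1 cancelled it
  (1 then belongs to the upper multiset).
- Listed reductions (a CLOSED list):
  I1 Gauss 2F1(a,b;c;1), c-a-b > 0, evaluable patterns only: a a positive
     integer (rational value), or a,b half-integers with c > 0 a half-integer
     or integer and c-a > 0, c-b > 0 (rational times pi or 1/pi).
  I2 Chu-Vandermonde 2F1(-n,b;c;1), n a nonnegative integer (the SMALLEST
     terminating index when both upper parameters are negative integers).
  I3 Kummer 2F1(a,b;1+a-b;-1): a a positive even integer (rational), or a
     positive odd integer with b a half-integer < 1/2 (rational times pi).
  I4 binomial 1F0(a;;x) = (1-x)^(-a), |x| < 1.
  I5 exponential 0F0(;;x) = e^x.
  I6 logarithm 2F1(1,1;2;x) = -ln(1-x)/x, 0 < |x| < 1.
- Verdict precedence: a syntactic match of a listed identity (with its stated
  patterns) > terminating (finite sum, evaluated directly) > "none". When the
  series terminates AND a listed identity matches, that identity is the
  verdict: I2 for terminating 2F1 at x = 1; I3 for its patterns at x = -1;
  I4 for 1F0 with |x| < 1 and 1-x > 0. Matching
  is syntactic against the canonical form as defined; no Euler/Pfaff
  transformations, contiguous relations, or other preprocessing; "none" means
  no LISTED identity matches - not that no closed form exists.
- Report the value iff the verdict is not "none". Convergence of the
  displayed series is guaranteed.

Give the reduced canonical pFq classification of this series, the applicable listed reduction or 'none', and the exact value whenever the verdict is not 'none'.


Key observation: t_0 = 9/2 here, and the running product (prefactor 9/2) telescopes to a rising factorial.
Ratio: r(k) = (4/7) * (k-4/5) / [(k+1)] - rational in k. x = (4/7); t_0 = 9/2; negate the roots.

The series (x = 4/7) is 1F0: upper {-4/5}, lower {-}, prefactor 9/2. Verdict: the binomial series (I4) fires (the 1F0 binomial series: exponent 4/5, x = 4/7). Sum: (9/2) * (3/7)^(4/5).


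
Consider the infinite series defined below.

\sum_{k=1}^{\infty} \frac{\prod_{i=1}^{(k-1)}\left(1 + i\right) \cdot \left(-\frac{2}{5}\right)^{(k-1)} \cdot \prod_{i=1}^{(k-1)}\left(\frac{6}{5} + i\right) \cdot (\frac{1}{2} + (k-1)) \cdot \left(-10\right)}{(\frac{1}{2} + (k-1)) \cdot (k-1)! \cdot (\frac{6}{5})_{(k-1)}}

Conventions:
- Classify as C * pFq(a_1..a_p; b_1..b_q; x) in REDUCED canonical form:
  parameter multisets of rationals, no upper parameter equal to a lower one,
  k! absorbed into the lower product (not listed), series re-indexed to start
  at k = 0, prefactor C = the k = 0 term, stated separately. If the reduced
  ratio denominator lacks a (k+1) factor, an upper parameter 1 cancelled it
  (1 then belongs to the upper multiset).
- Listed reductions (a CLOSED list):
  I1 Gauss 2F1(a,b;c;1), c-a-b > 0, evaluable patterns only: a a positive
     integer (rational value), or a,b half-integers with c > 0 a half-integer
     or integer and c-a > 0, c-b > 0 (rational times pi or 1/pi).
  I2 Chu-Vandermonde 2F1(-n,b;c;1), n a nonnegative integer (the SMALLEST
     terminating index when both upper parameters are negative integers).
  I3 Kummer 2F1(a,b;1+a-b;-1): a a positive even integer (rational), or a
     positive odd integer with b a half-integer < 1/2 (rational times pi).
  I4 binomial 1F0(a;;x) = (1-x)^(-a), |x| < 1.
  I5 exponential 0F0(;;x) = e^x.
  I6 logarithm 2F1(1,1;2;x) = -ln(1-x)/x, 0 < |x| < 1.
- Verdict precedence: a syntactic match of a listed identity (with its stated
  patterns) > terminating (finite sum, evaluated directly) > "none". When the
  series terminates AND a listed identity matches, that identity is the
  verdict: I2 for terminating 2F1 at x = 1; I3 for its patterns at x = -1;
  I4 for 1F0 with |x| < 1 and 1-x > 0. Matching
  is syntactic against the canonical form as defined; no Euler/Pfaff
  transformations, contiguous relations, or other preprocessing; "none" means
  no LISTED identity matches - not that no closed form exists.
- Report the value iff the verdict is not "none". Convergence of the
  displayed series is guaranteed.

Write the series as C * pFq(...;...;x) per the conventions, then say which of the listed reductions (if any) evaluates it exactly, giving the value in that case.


Canonical form: C = -10 times 2F1 with upper {2, \frac{11}{5}}, lower {\frac{6}{5}}, x = -\frac{2}{5}. Verdict: none (x = -\frac{2}{5}): each listed identity misses the multisets {2, \frac{11}{5}} ; {\frac{6}{5}}.

Key observation: with t_0 = -10, the running product (C = -10) telescopes to a rising factorial.
Consecutive-term ratio: r(k) = -\frac{2}{5} * (k+2) (k+\frac{11}{5}) / [(k+\frac{6}{5}) (k+1)] - rational; roots negated = parameters, x = -\frac{2}{5}, C = -10.
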